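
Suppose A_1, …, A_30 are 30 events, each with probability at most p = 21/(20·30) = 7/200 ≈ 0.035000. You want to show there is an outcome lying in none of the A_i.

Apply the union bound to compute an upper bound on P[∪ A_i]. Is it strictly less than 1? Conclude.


Union bound: P[∪_{i=1}^{30} A_i] ≤ Σ_i P[A_i] ≤ 30·p = 30·(7/200) = 21/20.
Numerically: 21/20 ≈ 1.050000.
Is 21/20 < 1? NO.
Since the bound 21/20 is ≥ 1, the union bound is uninformative here; it does NOT by itself certify existence.

30·p = 21/20 ≈ 1.050000; existence NOT certified by the union bound.


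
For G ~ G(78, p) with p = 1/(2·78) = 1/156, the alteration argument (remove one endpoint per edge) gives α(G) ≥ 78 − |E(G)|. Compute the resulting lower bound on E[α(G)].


E[|E(G)|] = C(78, 2)·p = 3003 · (1/156) = 77/4.
E[α(G)] ≥ n − E[|E(G)|] = 78 − 77/4 = 235/4.
Numerically: ≈ 58.7500.
(This is only a lower bound; the true E[α(G)] may be larger.)

E[α(G)] ≥ 235/4 ≈ 58.7500.


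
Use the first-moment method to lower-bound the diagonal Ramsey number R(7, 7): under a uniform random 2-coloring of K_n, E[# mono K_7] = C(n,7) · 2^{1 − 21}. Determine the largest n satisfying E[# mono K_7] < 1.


We need C(n, 7) · 2^{1 − 21} < 1, i.e. C(n, 7) < 2^{21 − 1} = 1048576.
Check values of n near the boundary:
  n = 22: C(22, 7) = 170544; 170544 < 1048576? YES
  n = 23: C(23, 7) = 245157; 245157 < 1048576? YES
  n = 24: C(24, 7) = 346104; 346104 < 1048576? YES
  n = 25: C(25, 7) = 480700; 480700 < 1048576? YES
  n = 26: C(26, 7) = 657800; 657800 < 1048576? YES
  n = 27: C(27, 7) = 888030; 888030 < 1048576? YES
  n = 28: C(28, 7) = 1184040; 1184040 < 1048576? NO
  n = 29: C(29, 7) = 1560780; 1560780 < 1048576? NO
The largest n with C(n, 7) < 1048576 is n = 27 (where E[X] = 444015/524288 ≈ 0.8468914). Hence R(7, 7) > 27, i.e. R(7, 7) ≥ 28.

Largest n = 27; hence R(7, 7) > 27.


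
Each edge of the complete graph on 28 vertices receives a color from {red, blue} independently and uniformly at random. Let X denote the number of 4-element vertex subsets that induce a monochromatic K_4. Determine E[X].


Let X = Σ_S X_S over the C(28, 4) = 20475 subsets S of size 4, where X_S = 1 if the K_4 on S is monochromatic.
For a fixed S, the K_4 on S has C(4, 2) = 6 edges. P[all 6 edges red] = (1/2)^6, and likewise for blue, so P[monochromatic] = 2·(1/2)^6 = 2^{1 − 6} = 1/32.
Summing: E[X] = C(28, 4) · 2^{1 − 6} = 20475 · 1/32 = 20475/32.
Numerically: E[X] ≈ 639.843750.

E[X] = C(28,4)·2^(1−C(4,2)) = 20475/32 ≈ 639.843750.


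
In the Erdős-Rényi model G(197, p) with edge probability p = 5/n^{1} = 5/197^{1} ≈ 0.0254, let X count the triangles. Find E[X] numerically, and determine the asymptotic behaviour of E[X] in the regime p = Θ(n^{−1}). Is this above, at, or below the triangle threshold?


Number of potential triangles: C(197, 3) = 1254890.
Each occurs with probability p³ ≈ (0.0254)³ ≈ 1.63498e-05.
By linearity: E[X] = C(197, 3)·p³ ≈ 1254890 · 1.63498e-05 ≈ 20.517.
Here α = 1, so p = 5/n is exactly at the triangle threshold p ~ 1/n. Asymptotically E[X] → c³/6 = 5³/6 = 125/6 ≈ 20.833, a bounded constant. In this regime the triangle count is asymptotically Poisson(c³/6).

E[X] ≈ 20.517; in regime p = Θ(1/n^{1}) E[X] stays bounded (at the triangle threshold p ~ 1/n).


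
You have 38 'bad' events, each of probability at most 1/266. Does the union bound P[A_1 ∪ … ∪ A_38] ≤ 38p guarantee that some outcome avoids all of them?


Union bound: P[∪_{i=1}^{38} A_i] ≤ Σ_i P[A_i] ≤ 38·p = 38·(1/266) = 1/7.
Numerically: 1/7 ≈ 0.1429.
Is 1/7 < 1? YES.
Since P[∪ A_i] ≤ 1/7 < 1, the complement has P[∩ A_i^c] ≥ 1 − 1/7 = 6/7 > 0, so some outcome avoids every A_i.

38·p = 1/7 ≈ 0.1429; existence CERTIFIED by the union bound.


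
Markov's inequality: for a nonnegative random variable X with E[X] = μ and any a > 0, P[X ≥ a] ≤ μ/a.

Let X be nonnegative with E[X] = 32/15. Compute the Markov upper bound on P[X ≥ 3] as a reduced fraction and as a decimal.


μ = E[X] = 32/15, a = 3.
Markov: P[X ≥ 3] ≤ μ/a = (32/15)/3 = 32/45.
Numerically: ≈ 0.711.
(Since a = 3 > μ = 2.133, the bound 32/45 is < 1 and informative.)

P[X ≥ 3] ≤ 32/45 ≈ 0.711.


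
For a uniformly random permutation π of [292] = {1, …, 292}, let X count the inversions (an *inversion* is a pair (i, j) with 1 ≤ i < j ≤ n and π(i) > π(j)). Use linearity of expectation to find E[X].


Write X = Σ X_I over the C(292, 2) = 42486 pairs i < j, with X_I the indicator of one inversion.
There are 42486 indicators.
For each fixed pair i < j, the values π(i) and π(j) are two distinct elements of {1, …, 292} in uniformly random order; by symmetry P[π(i) > π(j)] = 1/2.
By linearity: E[X] = 42486 · (1/2) = C(292, 2) · (1/2) = 42486/2 = 21243 ≈ 21243.00000.

E[X] = 21243 = 21243.00000.


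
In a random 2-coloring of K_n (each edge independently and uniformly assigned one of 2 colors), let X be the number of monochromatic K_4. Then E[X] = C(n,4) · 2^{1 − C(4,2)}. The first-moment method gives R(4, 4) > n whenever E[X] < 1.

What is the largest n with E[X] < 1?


We need C(n, 4) · 2^{1 − 6} < 1, i.e. C(n, 4) < 2^{6 − 1} = 32.
Check values of n near the boundary:
  n = 4: C(4, 4) = 1; 1 < 32? YES
  n = 5: C(5, 4) = 5; 5 < 32? YES
  n = 6: C(6, 4) = 15; 15 < 32? YES
  n = 7: C(7, 4) = 35; 35 < 32? NO
  n = 8: C(8, 4) = 70; 70 < 32? NO
The largest n with C(n, 4) < 32 is n = 6 (where E[X] = 15/32 ≈ 0.4687500). Hence R(4, 4) > 6, i.e. R(4, 4) ≥ 7.

Largest n = 6; hence R(4, 4) > 6.


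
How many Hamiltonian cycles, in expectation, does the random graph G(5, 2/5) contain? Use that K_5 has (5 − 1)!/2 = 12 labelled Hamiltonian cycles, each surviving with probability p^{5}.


K_5 has (5 − 1)!/2 = 12 labelled Hamiltonian cycles.
For each such Hamiltonian cycle H, let X_H = 1 if all 5 edges of H are present in G. Then P[X_H = 1] = p^{5} = (2/5)^{5} = 32/3125.
By linearity of expectation: E[X] = Σ_H E[X_H] = 12 · p^{5} = 12 · 32/3125 = 384/3125.
Numerically: E[X] ≈ 0.12288.

E[X] = 12 · (2/5)^{5} = 384/3125 ≈ 0.12288.


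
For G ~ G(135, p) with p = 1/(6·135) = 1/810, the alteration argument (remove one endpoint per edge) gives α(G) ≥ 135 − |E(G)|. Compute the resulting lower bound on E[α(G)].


E[|E(G)|] = C(135, 2)·p = 9045 · (1/810) = 67/6.
E[α(G)] ≥ n − E[|E(G)|] = 135 − 67/6 = 743/6.
Numerically: ≈ 123.833.
(This is only a lower bound; the true E[α(G)] may be larger.)

E[α(G)] ≥ 743/6 ≈ 123.833.


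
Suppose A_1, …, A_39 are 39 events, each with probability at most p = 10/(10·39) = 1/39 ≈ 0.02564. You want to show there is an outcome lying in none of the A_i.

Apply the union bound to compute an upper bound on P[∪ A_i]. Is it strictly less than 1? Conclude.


Union bound: P[∪_{i=1}^{39} A_i] ≤ Σ_i P[A_i] ≤ 39·p = 39·(1/39) = 1.
Numerically: 1 ≈ 1.00000.
Is 1 < 1? NO.
Since the bound 1 is ≥ 1, the union bound is uninformative here; it does NOT by itself certify existence.

39·p = 1 ≈ 1.00000; existence NOT certified by the union bound.


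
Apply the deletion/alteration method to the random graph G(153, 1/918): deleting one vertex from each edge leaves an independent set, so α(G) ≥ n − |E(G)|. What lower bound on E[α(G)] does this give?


E[|E(G)|] = C(153, 2)·p = 11628 · (1/918) = 38/3.
E[α(G)] ≥ n − E[|E(G)|] = 153 − 38/3 = 421/3.
Numerically: ≈ 140.3333.
(This is only a lower bound; the true E[α(G)] may be larger.)

E[α(G)] ≥ 421/3 ≈ 140.3333.


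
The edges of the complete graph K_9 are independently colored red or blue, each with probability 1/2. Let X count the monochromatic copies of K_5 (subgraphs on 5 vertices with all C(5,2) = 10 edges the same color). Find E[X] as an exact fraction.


Let X = Σ_S X_S over the C(9, 5) = 126 subsets S of size 5, where X_S = 1 if the K_5 on S is monochromatic.
For a fixed S, the K_5 on S has C(5, 2) = 10 edges. P[all 10 edges red] = (1/2)^10, and likewise for blue, so P[monochromatic] = 2·(1/2)^10 = 2^{1 − 10} = 1/512.
By linearity: E[X] = C(9, 5) · 2^{1 − 10} = 126 · 1/512 = 63/256.
Numerically: E[X] ≈ 0.246094.

E[X] = C(9,5)·2^(1−C(5,2)) = 63/256 ≈ 0.246094.


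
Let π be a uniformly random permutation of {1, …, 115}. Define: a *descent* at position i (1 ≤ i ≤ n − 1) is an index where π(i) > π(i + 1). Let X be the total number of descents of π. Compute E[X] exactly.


Write X = Σ X_I over i = 1, …, 114, with X_I the indicator of one descent.
There are 114 indicators.
For each fixed i, the pair (π(i), π(i+1)) is a uniformly random ordered pair of distinct values from {1, …, 115}; by symmetry P[π(i) > π(i+1)] = 1/2.
By linearity: E[X] = 114 · (1/2) = (115 − 1) · (1/2) = 57 ≈ 57.000.

E[X] = 57 = 57.000.


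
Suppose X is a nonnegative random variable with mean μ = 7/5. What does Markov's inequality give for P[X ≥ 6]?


μ = E[X] = 7/5, a = 6.
Markov: P[X ≥ 6] ≤ μ/a = (7/5)/6 = 7/30.
Numerically: ≈ 0.233.
(Since a = 6 > μ = 1.400, the bound 7/30 is < 1 and informative.)

P[X ≥ 6] ≤ 7/30 ≈ 0.233.


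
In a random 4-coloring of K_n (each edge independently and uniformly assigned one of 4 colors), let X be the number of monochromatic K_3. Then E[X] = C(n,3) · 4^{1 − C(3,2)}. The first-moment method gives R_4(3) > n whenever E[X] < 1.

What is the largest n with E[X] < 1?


We need C(n, 3) · 4^{1 − 3} < 1, i.e. C(n, 3) < 4^{3 − 1} = 16.
Check values of n near the boundary:
  n = 3: C(3, 3) = 1; 1 < 16? YES
  n = 4: C(4, 3) = 4; 4 < 16? YES
  n = 5: C(5, 3) = 10; 10 < 16? YES
  n = 6: C(6, 3) = 20; 20 < 16? NO
  n = 7: C(7, 3) = 35; 35 < 16? NO
The largest n with C(n, 3) < 16 is n = 5 (where E[X] = 5/8 ≈ 0.625). Hence R_4(3) > 5, i.e. R_4(3) ≥ 6.

Largest n = 5; hence R_4(3) > 5.


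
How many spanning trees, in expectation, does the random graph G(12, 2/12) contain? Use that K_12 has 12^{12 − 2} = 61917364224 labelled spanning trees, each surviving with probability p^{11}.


K_12 has 12^{12 − 2} = 61917364224 labelled spanning trees.
For each such spanning tree H, let X_H = 1 if all 11 edges of H are present in G. Then P[X_H = 1] = p^{11} = (1/6)^{11} = 1/362797056.
By linearity of expectation: E[X] = Σ_H E[X_H] = 61917364224 · p^{11} = 61917364224 · 1/362797056 = 512/3.
Numerically: E[X] ≈ 170.67.

E[X] = 61917364224 · (1/6)^{11} = 512/3 ≈ 170.67.


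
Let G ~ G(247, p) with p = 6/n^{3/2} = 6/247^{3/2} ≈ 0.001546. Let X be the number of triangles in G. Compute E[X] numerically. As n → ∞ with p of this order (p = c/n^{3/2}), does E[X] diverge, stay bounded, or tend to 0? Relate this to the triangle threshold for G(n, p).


Number of potential triangles: C(247, 3) = 2481115.
Each occurs with probability p³ ≈ (0.001546)³ ≈ 3.692474e-09.
By linearity: E[X] = C(247, 3)·p³ ≈ 2481115 · 3.692474e-09 ≈ 0.0092.
Since α = 3/2 > 1, p = c/n^{3/2} = o(1/n) is below the triangle threshold p ~ 1/n. Asymptotically E[X] ~ (c³/6)·n^{3(1−α)} = (6³/6)·n^{-1.5} → 0, so by Markov's inequality G has no triangles w.h.p.

E[X] ≈ 0.0092; in regime p = Θ(1/n^{3/2}) E[X] tends to 0 (below the triangle threshold p ~ 1/n).


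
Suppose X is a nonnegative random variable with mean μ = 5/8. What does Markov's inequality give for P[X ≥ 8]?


μ = E[X] = 5/8, a = 8.
Markov: P[X ≥ 8] ≤ μ/a = (5/8)/8 = 5/64.
Numerically: ≈ 0.078.
(Since a = 8 > μ = 0.625, the bound 5/64 is < 1 and informative.)

P[X ≥ 8] ≤ 5/64 ≈ 0.078.


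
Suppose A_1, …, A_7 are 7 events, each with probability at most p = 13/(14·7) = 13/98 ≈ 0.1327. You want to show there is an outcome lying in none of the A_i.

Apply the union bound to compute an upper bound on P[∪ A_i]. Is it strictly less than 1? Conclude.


Union bound: P[∪_{i=1}^{7} A_i] ≤ Σ_i P[A_i] ≤ 7·p = 7·(13/98) = 13/14.
Numerically: 13/14 ≈ 0.9286.
Is 13/14 < 1? YES.
Since P[∪ A_i] ≤ 13/14 < 1, the complement has P[∩ A_i^c] ≥ 1 − 13/14 = 1/14 > 0, so some outcome avoids every A_i.

7·p = 13/14 ≈ 0.9286; existence CERTIFIED by the union bound.


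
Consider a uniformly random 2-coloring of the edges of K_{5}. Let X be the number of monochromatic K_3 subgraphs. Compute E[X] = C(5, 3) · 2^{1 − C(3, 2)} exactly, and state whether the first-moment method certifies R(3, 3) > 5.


E[X] = C(5, 3) · 2^{1 − 3} = 10 · 2^{−2} = 10/4.
As a reduced fraction: E[X] = 5/2 ≈ 2.500.
Is E[X] < 1? NO.
Since E[X] ≥ 1, the first-moment bound is inconclusive at n = 5; it does NOT by itself certify R(3, 3) > 5.

E[X] = 5/2 ≈ 2.500; E[X] ≥ 1; first-moment method inconclusive here.


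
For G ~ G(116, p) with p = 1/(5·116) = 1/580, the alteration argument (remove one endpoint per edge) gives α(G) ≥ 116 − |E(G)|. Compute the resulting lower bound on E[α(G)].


E[|E(G)|] = C(116, 2)·p = 6670 · (1/580) = 23/2.
E[α(G)] ≥ n − E[|E(G)|] = 116 − 23/2 = 209/2.
Numerically: ≈ 104.50000.
(This is only a lower bound; the true E[α(G)] may be larger.)

E[α(G)] ≥ 209/2 ≈ 104.50000.


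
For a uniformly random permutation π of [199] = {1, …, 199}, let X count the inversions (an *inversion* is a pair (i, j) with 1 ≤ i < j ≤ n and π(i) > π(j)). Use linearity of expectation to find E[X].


Write X = Σ X_I over the C(199, 2) = 19701 pairs i < j, with X_I the indicator of one inversion.
There are 19701 indicators.
For each fixed pair i < j, the values π(i) and π(j) are two distinct elements of {1, …, 199} in uniformly random order; by symmetry P[π(i) > π(j)] = 1/2.
By linearity: E[X] = 19701 · (1/2) = C(199, 2) · (1/2) = 19701/2 = 19701/2 ≈ 9850.50000.

E[X] = 19701/2 = 9850.50000.


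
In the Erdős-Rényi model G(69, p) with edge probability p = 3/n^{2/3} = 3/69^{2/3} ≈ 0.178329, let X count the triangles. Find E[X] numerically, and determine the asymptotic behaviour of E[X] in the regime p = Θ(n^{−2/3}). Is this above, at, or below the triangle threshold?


Number of potential triangles: C(69, 3) = 52394.
Each occurs with probability p³ ≈ (0.178329)³ ≈ 5.67107750e-03.
By linearity: E[X] = C(69, 3)·p³ ≈ 52394 · 5.67107750e-03 ≈ 297.130435.
Since α = 2/3 < 1, p = c/n^{2/3} ≫ 1/n is above the triangle threshold p ~ 1/n. Asymptotically E[X] ~ (c³/6)·n^{3(1−α)} = (3³/6)·n^{1} → ∞; triangles are abundant w.h.p.

E[X] ≈ 297.130435; in regime p = Θ(1/n^{2/3}) E[X] diverges (above the triangle threshold p ~ 1/n).


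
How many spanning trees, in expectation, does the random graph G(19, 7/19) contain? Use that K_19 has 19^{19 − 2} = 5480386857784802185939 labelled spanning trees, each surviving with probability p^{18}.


K_19 has 19^{19 − 2} = 5480386857784802185939 labelled spanning trees.
For each such spanning tree H, let X_H = 1 if all 18 edges of H are present in G. Then P[X_H = 1] = p^{18} = (7/19)^{18} = 1628413597910449/104127350297911241532841.
Summing the indicators: E[X] = Σ_H E[X_H] = 5480386857784802185939 · p^{18} = 5480386857784802185939 · 1628413597910449/104127350297911241532841 = 1628413597910449/19.
Numerically: E[X] ≈ 8.571e+13.

E[X] = 5480386857784802185939 · (7/19)^{18} = 1628413597910449/19 ≈ 8.571e+13.


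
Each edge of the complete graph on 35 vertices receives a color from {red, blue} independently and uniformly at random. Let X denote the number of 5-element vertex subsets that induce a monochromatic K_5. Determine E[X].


Let X = Σ_S X_S over the C(35, 5) = 324632 subsets S of size 5, where X_S = 1 if the K_5 on S is monochromatic.
For a fixed S, the K_5 on S has C(5, 2) = 10 edges. P[all 10 edges red] = (1/2)^10, and likewise for blue, so P[monochromatic] = 2·(1/2)^10 = 2^{1 − 10} = 1/512.
Summing: E[X] = C(35, 5) · 2^{1 − 10} = 324632 · 1/512 = 40579/64.
Numerically: E[X] ≈ 634.0469.

E[X] = C(35,5)·2^(1−C(5,2)) = 40579/64 ≈ 634.0469.


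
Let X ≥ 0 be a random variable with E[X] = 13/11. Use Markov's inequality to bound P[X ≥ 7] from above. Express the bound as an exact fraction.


μ = E[X] = 13/11, a = 7.
Markov: P[X ≥ 7] ≤ μ/a = (13/11)/7 = 13/77.
Numerically: ≈ 0.169.
(Since a = 7 > μ = 1.182, the bound 13/77 is < 1 and informative.)

P[X ≥ 7] ≤ 13/77 ≈ 0.169.


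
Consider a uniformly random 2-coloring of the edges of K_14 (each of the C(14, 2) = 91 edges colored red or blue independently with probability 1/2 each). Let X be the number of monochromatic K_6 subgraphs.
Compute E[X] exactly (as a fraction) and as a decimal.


Let X = Σ_S X_S over the C(14, 6) = 3003 subsets S of size 6, where X_S = 1 if the K_6 on S is monochromatic.
For a fixed S, the K_6 on S has C(6, 2) = 15 edges. P[all 15 edges red] = (1/2)^15, and likewise for blue, so P[monochromatic] = 2·(1/2)^15 = 2^{1 − 15} = 1/16384.
By linearity of expectation: E[X] = C(14, 6) · 2^{1 − 15} = 3003 · 1/16384 = 3003/16384.
Numerically: E[X] ≈ 0.183.

E[X] = C(14,6)·2^(1−C(6,2)) = 3003/16384 ≈ 0.183.


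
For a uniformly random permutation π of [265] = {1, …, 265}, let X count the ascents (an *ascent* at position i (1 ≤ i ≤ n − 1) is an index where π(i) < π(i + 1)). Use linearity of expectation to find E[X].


Write X = Σ X_I over i = 1, …, 264, with X_I the indicator of one ascent.
There are 264 indicators.
For each fixed i, the pair (π(i), π(i+1)) is a uniformly random ordered pair of distinct values from {1, …, 265}; by symmetry P[π(i) < π(i+1)] = 1/2.
By linearity: E[X] = 264 · (1/2) = (265 − 1) · (1/2) = 132 ≈ 132.000000.

E[X] = 132 = 132.000000.


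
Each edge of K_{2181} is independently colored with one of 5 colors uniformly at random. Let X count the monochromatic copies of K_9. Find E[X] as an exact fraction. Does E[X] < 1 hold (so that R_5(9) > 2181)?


E[X] = C(2181, 9) · 5^{1 − 36} = 3026635205263909847920400 · 5^{−35} = 3026635205263909847920400/2910383045673370361328125.
As a reduced fraction: E[X] = 121065408210556393916816/116415321826934814453125 ≈ 1.0399.
Is E[X] < 1? NO.
Since E[X] ≥ 1, the first-moment bound is inconclusive at n = 2181; it does NOT by itself certify R_5(9) > 2181.

E[X] = 121065408210556393916816/116415321826934814453125 ≈ 1.0399; E[X] ≥ 1; first-moment method inconclusive here.


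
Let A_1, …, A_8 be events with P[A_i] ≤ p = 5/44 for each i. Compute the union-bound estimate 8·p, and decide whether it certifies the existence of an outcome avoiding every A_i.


Union bound: P[∪_{i=1}^{8} A_i] ≤ Σ_i P[A_i] ≤ 8·p = 8·(5/44) = 10/11.
Numerically: 10/11 ≈ 0.909091.
Is 10/11 < 1? YES.
Since P[∪ A_i] ≤ 10/11 < 1, the complement has P[∩ A_i^c] ≥ 1 − 10/11 = 1/11 > 0, so some outcome avoids every A_i.

8·p = 10/11 ≈ 0.909091; existence CERTIFIED by the union bound.


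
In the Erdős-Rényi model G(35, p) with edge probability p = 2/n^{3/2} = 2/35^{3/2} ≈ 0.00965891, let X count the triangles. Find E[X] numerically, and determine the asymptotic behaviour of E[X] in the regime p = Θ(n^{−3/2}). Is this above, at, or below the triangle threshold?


Number of potential triangles: C(35, 3) = 6545.
Each occurs with probability p³ ≈ (0.00965891)³ ≈ 9.01122404e-07.
By linearity: E[X] = C(35, 3)·p³ ≈ 6545 · 9.01122404e-07 ≈ 0.005898.
Since α = 3/2 > 1, p = c/n^{3/2} = o(1/n) is below the triangle threshold p ~ 1/n. Asymptotically E[X] ~ (c³/6)·n^{3(1−α)} = (2³/6)·n^{-1.5} → 0, so by Markov's inequality G has no triangles w.h.p.

E[X] ≈ 0.005898; in regime p = Θ(1/n^{3/2}) E[X] tends to 0 (below the triangle threshold p ~ 1/n).


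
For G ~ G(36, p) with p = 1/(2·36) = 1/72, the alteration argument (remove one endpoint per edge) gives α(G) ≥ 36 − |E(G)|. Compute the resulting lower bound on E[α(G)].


E[|E(G)|] = C(36, 2)·p = 630 · (1/72) = 35/4.
E[α(G)] ≥ n − E[|E(G)|] = 36 − 35/4 = 109/4.
Numerically: ≈ 27.250000.
(This is only a lower bound; the true E[α(G)] may be larger.)

E[α(G)] ≥ 109/4 ≈ 27.250000.


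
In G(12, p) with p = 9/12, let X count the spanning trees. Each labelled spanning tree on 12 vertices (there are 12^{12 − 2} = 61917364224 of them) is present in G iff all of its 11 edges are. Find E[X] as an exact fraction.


K_12 has 12^{12 − 2} = 61917364224 labelled spanning trees.
For each such spanning tree H, let X_H = 1 if all 11 edges of H are present in G. Then P[X_H = 1] = p^{11} = (3/4)^{11} = 177147/4194304.
By linearity: E[X] = Σ_H E[X_H] = 61917364224 · p^{11} = 61917364224 · 177147/4194304 = 10460353203/4.
Numerically: E[X] ≈ 2.61509e+09.

E[X] = 61917364224 · (3/4)^{11} = 10460353203/4 ≈ 2.61509e+09.


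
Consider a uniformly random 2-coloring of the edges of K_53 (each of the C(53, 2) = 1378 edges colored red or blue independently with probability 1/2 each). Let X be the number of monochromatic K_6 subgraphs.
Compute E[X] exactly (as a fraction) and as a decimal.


Let X = Σ_S X_S over the C(53, 6) = 22957480 subsets S of size 6, where X_S = 1 if the K_6 on S is monochromatic.
For a fixed S, the K_6 on S has C(6, 2) = 15 edges. P[all 15 edges red] = (1/2)^15, and likewise for blue, so P[monochromatic] = 2·(1/2)^15 = 2^{1 − 15} = 1/16384.
By linearity of expectation: E[X] = C(53, 6) · 2^{1 − 15} = 22957480 · 1/16384 = 2869685/2048.
Numerically: E[X] ≈ 1401.21338.

E[X] = C(53,6)·2^(1−C(6,2)) = 2869685/2048 ≈ 1401.21338.


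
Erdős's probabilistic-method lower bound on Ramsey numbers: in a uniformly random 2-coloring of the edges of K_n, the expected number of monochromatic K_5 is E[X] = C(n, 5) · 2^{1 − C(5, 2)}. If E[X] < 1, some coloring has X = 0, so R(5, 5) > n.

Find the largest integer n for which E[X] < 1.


We need C(n, 5) · 2^{1 − 10} < 1, i.e. C(n, 5) < 2^{10 − 1} = 512.
Check values of n near the boundary:
  n = 6: C(6, 5) = 6; 6 < 512? YES
  n = 7: C(7, 5) = 21; 21 < 512? YES
  n = 8: C(8, 5) = 56; 56 < 512? YES
  n = 9: C(9, 5) = 126; 126 < 512? YES
  n = 10: C(10, 5) = 252; 252 < 512? YES
  n = 11: C(11, 5) = 462; 462 < 512? YES
  n = 12: C(12, 5) = 792; 792 < 512? NO
  n = 13: C(13, 5) = 1287; 1287 < 512? NO
  n = 14: C(14, 5) = 2002; 2002 < 512? NO
The largest n with C(n, 5) < 512 is n = 11 (where E[X] = 231/256 ≈ 0.9023). Hence R(5, 5) > 11, i.e. R(5, 5) ≥ 12.

Largest n = 11; hence R(5, 5) > 11.


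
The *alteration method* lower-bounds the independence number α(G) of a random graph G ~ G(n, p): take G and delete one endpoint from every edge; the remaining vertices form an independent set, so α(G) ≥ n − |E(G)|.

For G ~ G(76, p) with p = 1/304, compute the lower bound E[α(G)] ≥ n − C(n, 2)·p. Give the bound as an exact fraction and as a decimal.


E[|E(G)|] = C(76, 2)·p = 2850 · (1/304) = 75/8.
E[α(G)] ≥ n − E[|E(G)|] = 76 − 75/8 = 533/8.
Numerically: ≈ 66.6250.
(This is only a lower bound; the true E[α(G)] may be larger.)

E[α(G)] ≥ 533/8 ≈ 66.6250.


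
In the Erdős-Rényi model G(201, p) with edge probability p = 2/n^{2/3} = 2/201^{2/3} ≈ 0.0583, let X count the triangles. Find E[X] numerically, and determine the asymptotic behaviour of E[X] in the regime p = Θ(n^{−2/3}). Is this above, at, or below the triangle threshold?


Number of potential triangles: C(201, 3) = 1333300.
Each occurs with probability p³ ≈ (0.0583)³ ≈ 1.98015e-04.
By linearity: E[X] = C(201, 3)·p³ ≈ 1333300 · 1.98015e-04 ≈ 264.013.
Since α = 2/3 < 1, p = c/n^{2/3} ≫ 1/n is above the triangle threshold p ~ 1/n. Asymptotically E[X] ~ (c³/6)·n^{3(1−α)} = (2³/6)·n^{1} → ∞; triangles are abundant w.h.p.

E[X] ≈ 264.013; in regime p = Θ(1/n^{2/3}) E[X] diverges (above the triangle threshold p ~ 1/n).


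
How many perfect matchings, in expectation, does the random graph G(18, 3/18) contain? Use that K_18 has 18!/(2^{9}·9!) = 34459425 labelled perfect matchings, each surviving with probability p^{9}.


K_18 has 18!/(2^{9}·9!) = 34459425 labelled perfect matchings.
For each such perfect matching H, let X_H = 1 if all 9 edges of H are present in G. Then P[X_H = 1] = p^{9} = (1/6)^{9} = 1/10077696.
By linearity of expectation: E[X] = Σ_H E[X_H] = 34459425 · p^{9} = 34459425 · 1/10077696 = 425425/124416.
Numerically: E[X] ≈ 3.41938.

E[X] = 34459425 · (1/6)^{9} = 425425/124416 ≈ 3.41938.


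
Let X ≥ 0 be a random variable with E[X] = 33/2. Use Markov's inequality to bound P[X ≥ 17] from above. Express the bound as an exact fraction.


μ = E[X] = 33/2, a = 17.
Markov: P[X ≥ 17] ≤ μ/a = (33/2)/17 = 33/34.
Numerically: ≈ 0.970588.
(Since a = 17 > μ = 16.500000, the bound 33/34 is < 1 and informative.)

P[X ≥ 17] ≤ 33/34 ≈ 0.970588.


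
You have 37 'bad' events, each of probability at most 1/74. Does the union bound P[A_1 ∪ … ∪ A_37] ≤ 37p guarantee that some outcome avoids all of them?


Union bound: P[∪_{i=1}^{37} A_i] ≤ Σ_i P[A_i] ≤ 37·p = 37·(1/74) = 1/2.
Numerically: 1/2 ≈ 0.500000.
Is 1/2 < 1? YES.
Since P[∪ A_i] ≤ 1/2 < 1, the complement has P[∩ A_i^c] ≥ 1 − 1/2 = 1/2 > 0, so some outcome avoids every A_i.

37·p = 1/2 ≈ 0.500000; existence CERTIFIED by the union bound.


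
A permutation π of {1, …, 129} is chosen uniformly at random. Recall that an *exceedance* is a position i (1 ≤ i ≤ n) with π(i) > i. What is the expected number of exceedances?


Write X = Σ_{i=1}^{129} X_i, where X_i = 1_{π(i) > i}.
For each fixed i, π(i) is uniform over {1, …, 129} (marginal of a uniform permutation), so P[π(i) > i] = (n − i)/n. Summing: Σ_{i=1}^{129} (n − i)/n = (0 + 1 + … + 128)/129 = 129(129 − 1)/(2·129) = (129 − 1)/2.
Hence E[X] = Σ_{i=1}^{129} (129 − i)/129 = 64 ≈ 64.0000.

E[X] = 64 = 64.0000.


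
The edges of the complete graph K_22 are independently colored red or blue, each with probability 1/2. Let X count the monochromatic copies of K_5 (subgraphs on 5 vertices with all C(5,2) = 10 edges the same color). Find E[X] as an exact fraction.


Let X = Σ_S X_S over the C(22, 5) = 26334 subsets S of size 5, where X_S = 1 if the K_5 on S is monochromatic.
For a fixed S, the K_5 on S has C(5, 2) = 10 edges. P[all 10 edges red] = (1/2)^10, and likewise for blue, so P[monochromatic] = 2·(1/2)^10 = 2^{1 − 10} = 1/512.
By linearity of expectation: E[X] = C(22, 5) · 2^{1 − 10} = 26334 · 1/512 = 13167/256.
Numerically: E[X] ≈ 51.4336.

E[X] = C(22,5)·2^(1−C(5,2)) = 13167/256 ≈ 51.4336.


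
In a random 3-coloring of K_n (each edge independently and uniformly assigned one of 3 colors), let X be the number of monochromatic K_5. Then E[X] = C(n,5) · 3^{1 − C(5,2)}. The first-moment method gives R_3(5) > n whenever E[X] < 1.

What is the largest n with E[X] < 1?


We need C(n, 5) · 3^{1 − 10} < 1, i.e. C(n, 5) < 3^{10 − 1} = 19683.
Check values of n near the boundary:
  n = 18: C(18, 5) = 8568; 8568 < 19683? YES
  n = 19: C(19, 5) = 11628; 11628 < 19683? YES
  n = 20: C(20, 5) = 15504; 15504 < 19683? YES
  n = 21: C(21, 5) = 20349; 20349 < 19683? NO
  n = 22: C(22, 5) = 26334; 26334 < 19683? NO
  n = 23: C(23, 5) = 33649; 33649 < 19683? NO
The largest n with C(n, 5) < 19683 is n = 20 (where E[X] = 5168/6561 ≈ 0.788). Hence R_3(5) > 20, i.e. R_3(5) ≥ 21.

Largest n = 20; hence R_3(5) > 20.


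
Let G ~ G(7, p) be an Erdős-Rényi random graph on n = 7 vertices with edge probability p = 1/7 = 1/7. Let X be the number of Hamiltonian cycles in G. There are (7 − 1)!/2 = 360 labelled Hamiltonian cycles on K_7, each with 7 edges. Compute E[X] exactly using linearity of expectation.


K_7 has (7 − 1)!/2 = 360 labelled Hamiltonian cycles.
For each such Hamiltonian cycle H, let X_H = 1 if all 7 edges of H are present in G. Then P[X_H = 1] = p^{7} = (1/7)^{7} = 1/823543.
By linearity: E[X] = Σ_H E[X_H] = 360 · p^{7} = 360 · 1/823543 = 360/823543.
Numerically: E[X] ≈ 0.000437.

E[X] = 360 · (1/7)^{7} = 360/823543 ≈ 0.000437.


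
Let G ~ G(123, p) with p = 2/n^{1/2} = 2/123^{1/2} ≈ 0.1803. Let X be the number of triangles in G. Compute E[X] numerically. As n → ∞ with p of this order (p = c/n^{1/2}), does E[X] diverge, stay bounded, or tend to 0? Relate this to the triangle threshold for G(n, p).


Number of potential triangles: C(123, 3) = 302621.
Each occurs with probability p³ ≈ (0.1803)³ ≈ 5.864518e-03.
By linearity: E[X] = C(123, 3)·p³ ≈ 302621 · 5.864518e-03 ≈ 1774.7263.
Since α = 1/2 < 1, p = c/n^{1/2} ≫ 1/n is above the triangle threshold p ~ 1/n. Asymptotically E[X] ~ (c³/6)·n^{3(1−α)} = (2³/6)·n^{1.5} → ∞; triangles are abundant w.h.p.

E[X] ≈ 1774.7263; in regime p = Θ(1/n^{1/2}) E[X] diverges (above the triangle threshold p ~ 1/n).


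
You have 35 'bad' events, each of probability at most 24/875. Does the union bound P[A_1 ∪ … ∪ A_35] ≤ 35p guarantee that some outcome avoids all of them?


Union bound: P[∪_{i=1}^{35} A_i] ≤ Σ_i P[A_i] ≤ 35·p = 35·(24/875) = 24/25.
Numerically: 24/25 ≈ 0.960000.
Is 24/25 < 1? YES.
Since P[∪ A_i] ≤ 24/25 < 1, the complement has P[∩ A_i^c] ≥ 1 − 24/25 = 1/25 > 0, so some outcome avoids every A_i.

35·p = 24/25 ≈ 0.960000; existence CERTIFIED by the union bound.


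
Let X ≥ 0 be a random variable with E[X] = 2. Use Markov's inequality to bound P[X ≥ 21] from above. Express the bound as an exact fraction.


μ = E[X] = 2, a = 21.
Markov: P[X ≥ 21] ≤ μ/a = (2)/21 = 2/21.
Numerically: ≈ 0.09524.
(Since a = 21 > μ = 2.00000, the bound 2/21 is < 1 and informative.)

P[X ≥ 21] ≤ 2/21 ≈ 0.09524.


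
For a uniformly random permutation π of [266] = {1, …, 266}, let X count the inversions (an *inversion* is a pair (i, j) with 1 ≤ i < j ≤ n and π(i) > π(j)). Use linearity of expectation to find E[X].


Write X = Σ X_I over the C(266, 2) = 35245 pairs i < j, with X_I the indicator of one inversion.
There are 35245 indicators.
For each fixed pair i < j, the values π(i) and π(j) are two distinct elements of {1, …, 266} in uniformly random order; by symmetry P[π(i) > π(j)] = 1/2.
By linearity: E[X] = 35245 · (1/2) = C(266, 2) · (1/2) = 35245/2 = 35245/2 ≈ 17622.500.

E[X] = 35245/2 = 17622.500.


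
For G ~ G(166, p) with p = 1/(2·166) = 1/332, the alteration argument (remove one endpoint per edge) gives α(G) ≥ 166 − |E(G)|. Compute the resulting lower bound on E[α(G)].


E[|E(G)|] = C(166, 2)·p = 13695 · (1/332) = 165/4.
E[α(G)] ≥ n − E[|E(G)|] = 166 − 165/4 = 499/4.
Numerically: ≈ 124.750000.
(This is only a lower bound; the true E[α(G)] may be larger.)

E[α(G)] ≥ 499/4 ≈ 124.750000.


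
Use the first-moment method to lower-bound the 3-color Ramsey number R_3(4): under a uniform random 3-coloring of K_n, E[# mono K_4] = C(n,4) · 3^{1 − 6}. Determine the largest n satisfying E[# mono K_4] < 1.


We need C(n, 4) · 3^{1 − 6} < 1, i.e. C(n, 4) < 3^{6 − 1} = 243.
Check values of n near the boundary:
  n = 4: C(4, 4) = 1; 1 < 243? YES
  n = 5: C(5, 4) = 5; 5 < 243? YES
  n = 6: C(6, 4) = 15; 15 < 243? YES
  n = 7: C(7, 4) = 35; 35 < 243? YES
  n = 8: C(8, 4) = 70; 70 < 243? YES
  n = 9: C(9, 4) = 126; 126 < 243? YES
  n = 10: C(10, 4) = 210; 210 < 243? YES
  n = 11: C(11, 4) = 330; 330 < 243? NO
  n = 12: C(12, 4) = 495; 495 < 243? NO
The largest n with C(n, 4) < 243 is n = 10 (where E[X] = 70/81 ≈ 0.8642). Hence R_3(4) > 10, i.e. R_3(4) ≥ 11.

Largest n = 10; hence R_3(4) > 10.


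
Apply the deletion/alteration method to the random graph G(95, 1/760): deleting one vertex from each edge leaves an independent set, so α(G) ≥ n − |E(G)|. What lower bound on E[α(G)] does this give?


E[|E(G)|] = C(95, 2)·p = 4465 · (1/760) = 47/8.
E[α(G)] ≥ n − E[|E(G)|] = 95 − 47/8 = 713/8.
Numerically: ≈ 89.125.
(This is only a lower bound; the true E[α(G)] may be larger.)

E[α(G)] ≥ 713/8 ≈ 89.125.


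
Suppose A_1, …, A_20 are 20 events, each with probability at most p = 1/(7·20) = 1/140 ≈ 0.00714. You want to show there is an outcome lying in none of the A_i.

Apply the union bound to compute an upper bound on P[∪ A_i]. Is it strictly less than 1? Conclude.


Union bound: P[∪_{i=1}^{20} A_i] ≤ Σ_i P[A_i] ≤ 20·p = 20·(1/140) = 1/7.
Numerically: 1/7 ≈ 0.14286.
Is 1/7 < 1? YES.
Since P[∪ A_i] ≤ 1/7 < 1, the complement has P[∩ A_i^c] ≥ 1 − 1/7 = 6/7 > 0, so some outcome avoids every A_i.

20·p = 1/7 ≈ 0.14286; existence CERTIFIED by the union bound.


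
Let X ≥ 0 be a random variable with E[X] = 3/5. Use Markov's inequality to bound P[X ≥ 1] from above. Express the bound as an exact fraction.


μ = E[X] = 3/5, a = 1.
Markov: P[X ≥ 1] ≤ μ/a = (3/5)/1 = 3/5.
Numerically: ≈ 0.600.
(Since a = 1 > μ = 0.600, the bound 3/5 is < 1 and informative.)

P[X ≥ 1] ≤ 3/5 ≈ 0.600.


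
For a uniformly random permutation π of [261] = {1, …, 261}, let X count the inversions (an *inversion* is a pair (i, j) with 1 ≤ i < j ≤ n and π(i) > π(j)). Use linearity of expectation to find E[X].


Write X = Σ X_I over the C(261, 2) = 33930 pairs i < j, with X_I the indicator of one inversion.
There are 33930 indicators.
For each fixed pair i < j, the values π(i) and π(j) are two distinct elements of {1, …, 261} in uniformly random order; by symmetry P[π(i) > π(j)] = 1/2.
By linearity: E[X] = 33930 · (1/2) = C(261, 2) · (1/2) = 33930/2 = 16965 ≈ 16965.000.

E[X] = 16965 = 16965.000.


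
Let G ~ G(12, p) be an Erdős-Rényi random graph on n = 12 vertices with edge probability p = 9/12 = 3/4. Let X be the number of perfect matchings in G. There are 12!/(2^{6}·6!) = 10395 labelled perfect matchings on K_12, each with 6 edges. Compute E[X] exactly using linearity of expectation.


K_12 has 12!/(2^{6}·6!) = 10395 labelled perfect matchings.
For each such perfect matching H, let X_H = 1 if all 6 edges of H are present in G. Then P[X_H = 1] = p^{6} = (3/4)^{6} = 729/4096.
Summing the indicators: E[X] = Σ_H E[X_H] = 10395 · p^{6} = 10395 · 729/4096 = 7577955/4096.
Numerically: E[X] ≈ 1850.09.

E[X] = 10395 · (3/4)^{6} = 7577955/4096 ≈ 1850.09.


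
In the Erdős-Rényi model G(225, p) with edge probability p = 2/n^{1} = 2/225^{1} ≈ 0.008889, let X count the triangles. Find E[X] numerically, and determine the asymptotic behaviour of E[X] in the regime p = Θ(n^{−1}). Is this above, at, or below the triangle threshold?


Number of potential triangles: C(225, 3) = 1873200.
Each occurs with probability p³ ≈ (0.008889)³ ≈ 7.023320e-07.
By linearity: E[X] = C(225, 3)·p³ ≈ 1873200 · 7.023320e-07 ≈ 1.3156.
Here α = 1, so p = 2/n is exactly at the triangle threshold p ~ 1/n. Asymptotically E[X] → c³/6 = 2³/6 = 4/3 ≈ 1.3333, a bounded constant. In this regime the triangle count is asymptotically Poisson(c³/6).

E[X] ≈ 1.3156; in regime p = Θ(1/n^{1}) E[X] stays bounded (at the triangle threshold p ~ 1/n).


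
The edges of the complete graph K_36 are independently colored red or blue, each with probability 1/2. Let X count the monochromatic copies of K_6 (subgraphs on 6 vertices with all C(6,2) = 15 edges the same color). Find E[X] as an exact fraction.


Let X = Σ_S X_S over the C(36, 6) = 1947792 subsets S of size 6, where X_S = 1 if the K_6 on S is monochromatic.
For a fixed S, the K_6 on S has C(6, 2) = 15 edges. P[all 15 edges red] = (1/2)^15, and likewise for blue, so P[monochromatic] = 2·(1/2)^15 = 2^{1 − 15} = 1/16384.
Summing: E[X] = C(36, 6) · 2^{1 − 15} = 1947792 · 1/16384 = 121737/1024.
Numerically: E[X] ≈ 118.884.

E[X] = C(36,6)·2^(1−C(6,2)) = 121737/1024 ≈ 118.884.


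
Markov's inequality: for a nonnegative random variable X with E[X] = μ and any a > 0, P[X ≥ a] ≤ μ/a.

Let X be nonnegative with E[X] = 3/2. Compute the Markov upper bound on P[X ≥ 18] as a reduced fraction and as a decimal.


μ = E[X] = 3/2, a = 18.
Markov: P[X ≥ 18] ≤ μ/a = (3/2)/18 = 1/12.
Numerically: ≈ 0.0833.
(Since a = 18 > μ = 1.5000, the bound 1/12 is < 1 and informative.)

P[X ≥ 18] ≤ 1/12 ≈ 0.0833.


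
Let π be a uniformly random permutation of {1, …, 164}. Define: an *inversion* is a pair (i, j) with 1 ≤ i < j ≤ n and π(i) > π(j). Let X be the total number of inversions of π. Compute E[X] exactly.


Write X = Σ X_I over the C(164, 2) = 13366 pairs i < j, with X_I the indicator of one inversion.
There are 13366 indicators.
For each fixed pair i < j, the values π(i) and π(j) are two distinct elements of {1, …, 164} in uniformly random order; by symmetry P[π(i) > π(j)] = 1/2.
By linearity: E[X] = 13366 · (1/2) = C(164, 2) · (1/2) = 13366/2 = 6683 ≈ 6683.0000.

E[X] = 6683 = 6683.0000.


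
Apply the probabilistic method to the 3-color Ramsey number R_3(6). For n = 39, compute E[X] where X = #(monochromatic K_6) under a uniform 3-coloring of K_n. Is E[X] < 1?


E[X] = C(39, 6) · 3^{1 − 15} = 3262623 · 3^{−14} = 3262623/4782969.
As a reduced fraction: E[X] = 1087541/1594323 ≈ 0.682133.
Is E[X] < 1? YES.
Since E[X] < 1, there exists a 3-coloring of K_{39} with no monochromatic K_6; hence R_3(6) > 39.

E[X] = 1087541/1594323 ≈ 0.682133; E[X] < 1, so R_3(6) > 39.


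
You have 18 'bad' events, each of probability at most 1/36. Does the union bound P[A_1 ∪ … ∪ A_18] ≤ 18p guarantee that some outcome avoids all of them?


Union bound: P[∪_{i=1}^{18} A_i] ≤ Σ_i P[A_i] ≤ 18·p = 18·(1/36) = 1/2.
Numerically: 1/2 ≈ 0.5000.
Is 1/2 < 1? YES.
Since P[∪ A_i] ≤ 1/2 < 1, the complement has P[∩ A_i^c] ≥ 1 − 1/2 = 1/2 > 0, so some outcome avoids every A_i.

18·p = 1/2 ≈ 0.5000; existence CERTIFIED by the union bound.


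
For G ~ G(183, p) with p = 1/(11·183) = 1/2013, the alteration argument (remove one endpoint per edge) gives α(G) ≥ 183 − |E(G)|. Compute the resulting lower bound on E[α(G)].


E[|E(G)|] = C(183, 2)·p = 16653 · (1/2013) = 91/11.
E[α(G)] ≥ n − E[|E(G)|] = 183 − 91/11 = 1922/11.
Numerically: ≈ 174.7273.
(This is only a lower bound; the true E[α(G)] may be larger.)

E[α(G)] ≥ 1922/11 ≈ 174.7273.


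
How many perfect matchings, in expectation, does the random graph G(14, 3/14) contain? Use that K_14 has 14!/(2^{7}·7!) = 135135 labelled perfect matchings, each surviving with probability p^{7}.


K_14 has 14!/(2^{7}·7!) = 135135 labelled perfect matchings.
For each such perfect matching H, let X_H = 1 if all 7 edges of H are present in G. Then P[X_H = 1] = p^{7} = (3/14)^{7} = 2187/105413504.
By linearity of expectation: E[X] = Σ_H E[X_H] = 135135 · p^{7} = 135135 · 2187/105413504 = 42220035/15059072.
Numerically: E[X] ≈ 2.8.

E[X] = 135135 · (3/14)^{7} = 42220035/15059072 ≈ 2.8.


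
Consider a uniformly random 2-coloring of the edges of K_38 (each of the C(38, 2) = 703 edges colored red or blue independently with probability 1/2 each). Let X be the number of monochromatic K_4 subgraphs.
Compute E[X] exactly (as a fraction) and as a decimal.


Let X = Σ_S X_S over the C(38, 4) = 73815 subsets S of size 4, where X_S = 1 if the K_4 on S is monochromatic.
For a fixed S, the K_4 on S has C(4, 2) = 6 edges. P[all 6 edges red] = (1/2)^6, and likewise for blue, so P[monochromatic] = 2·(1/2)^6 = 2^{1 − 6} = 1/32.
Summing: E[X] = C(38, 4) · 2^{1 − 6} = 73815 · 1/32 = 73815/32.
Numerically: E[X] ≈ 2306.71875.

E[X] = C(38,4)·2^(1−C(4,2)) = 73815/32 ≈ 2306.71875.


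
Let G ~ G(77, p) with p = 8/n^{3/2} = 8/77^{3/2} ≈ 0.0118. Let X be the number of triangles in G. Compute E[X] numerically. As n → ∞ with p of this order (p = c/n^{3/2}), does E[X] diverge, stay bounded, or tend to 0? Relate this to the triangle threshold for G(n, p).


Number of potential triangles: C(77, 3) = 73150.
Each occurs with probability p³ ≈ (0.0118)³ ≈ 1.65982e-06.
By linearity: E[X] = C(77, 3)·p³ ≈ 73150 · 1.65982e-06 ≈ 0.121.
Since α = 3/2 > 1, p = c/n^{3/2} = o(1/n) is below the triangle threshold p ~ 1/n. Asymptotically E[X] ~ (c³/6)·n^{3(1−α)} = (8³/6)·n^{-1.5} → 0, so by Markov's inequality G has no triangles w.h.p.

E[X] ≈ 0.121; in regime p = Θ(1/n^{3/2}) E[X] tends to 0 (below the triangle threshold p ~ 1/n).
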